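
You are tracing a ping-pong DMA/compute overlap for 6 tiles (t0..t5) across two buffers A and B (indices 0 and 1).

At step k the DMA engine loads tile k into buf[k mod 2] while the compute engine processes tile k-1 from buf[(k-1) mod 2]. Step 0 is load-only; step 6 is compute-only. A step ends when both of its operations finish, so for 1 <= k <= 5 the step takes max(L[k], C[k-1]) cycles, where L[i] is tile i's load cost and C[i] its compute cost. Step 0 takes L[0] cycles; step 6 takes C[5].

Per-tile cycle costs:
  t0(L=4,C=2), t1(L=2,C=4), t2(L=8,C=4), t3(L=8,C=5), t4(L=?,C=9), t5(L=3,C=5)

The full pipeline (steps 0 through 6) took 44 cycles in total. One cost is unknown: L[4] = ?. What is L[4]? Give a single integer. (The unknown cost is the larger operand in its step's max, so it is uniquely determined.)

L[4] = 8

step 0: dur = L[0]=4 = 4
step 1: dur = max(L[1]=2, C[0]=2) = 2
step 2: dur = max(L[2]=8, C[1]=4) = 8
step 3: dur = max(L[3]=8, C[2]=4) = 8
step 4: dur = max(L[4]=?, C[3]=5) = L[4]  (unknown; binding)
step 5: dur = max(L[5]=3, C[4]=9) = 9
step 6: dur = C[5]=5 = 5
sum of known step durations = 36
dur[4] = total - known = 44 - 36 = 8
L[4] is the binding max in step 4, so L[4] = dur[4] = 8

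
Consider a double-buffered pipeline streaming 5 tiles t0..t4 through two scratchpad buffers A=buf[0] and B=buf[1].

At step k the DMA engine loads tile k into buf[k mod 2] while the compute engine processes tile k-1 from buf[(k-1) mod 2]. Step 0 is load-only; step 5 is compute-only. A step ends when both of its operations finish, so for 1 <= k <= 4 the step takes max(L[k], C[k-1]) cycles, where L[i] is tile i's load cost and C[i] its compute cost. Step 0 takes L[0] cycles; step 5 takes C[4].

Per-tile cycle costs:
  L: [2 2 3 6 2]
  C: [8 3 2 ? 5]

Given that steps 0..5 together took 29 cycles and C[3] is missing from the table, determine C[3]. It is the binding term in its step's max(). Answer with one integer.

step 0: dur = L[0]=2 = 2
step 1: dur = max(L[1]=2, C[0]=8) = 8
step 2: dur = max(L[2]=3, C[1]=3) = 3
step 3: dur = max(L[3]=6, C[2]=2) = 6
step 4: dur = max(L[4]=2, C[3]=?) = C[3]  (unknown; binding)
step 5: dur = C[4]=5 = 5
sum of known step durations = 24
dur[4] = total - known = 29 - 24 = 5
C[3] is the binding max in step 4, so C[3] = dur[4] = 5

C[3] = 5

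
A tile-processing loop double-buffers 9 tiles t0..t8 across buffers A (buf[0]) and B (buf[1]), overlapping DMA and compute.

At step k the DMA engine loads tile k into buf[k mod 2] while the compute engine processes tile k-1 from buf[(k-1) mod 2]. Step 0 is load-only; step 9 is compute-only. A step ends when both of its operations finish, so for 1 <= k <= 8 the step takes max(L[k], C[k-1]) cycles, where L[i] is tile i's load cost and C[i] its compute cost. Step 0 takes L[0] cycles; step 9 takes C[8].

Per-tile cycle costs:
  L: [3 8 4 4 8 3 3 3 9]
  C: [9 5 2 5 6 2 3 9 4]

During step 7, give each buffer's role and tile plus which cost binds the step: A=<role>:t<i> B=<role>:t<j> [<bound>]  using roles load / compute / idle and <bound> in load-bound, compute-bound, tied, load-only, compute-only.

step 7: A=compute:t6 B=load:t7 [tied]

k=0 load=t0/3c comp=- wait=3 total=3
k=1 load=t1/8c comp=t0/9c wait=9 total=12
k=2 load=t2/4c comp=t1/5c wait=5 total=17
k=3 load=t3/4c comp=t2/2c wait=4 total=21
k=4 load=t4/8c comp=t3/5c wait=8 total=29
k=5 load=t5/3c comp=t4/6c wait=6 total=35
k=6 load=t6/3c comp=t5/2c wait=3 total=38
k=7 load=t7/3c comp=t6/3c wait=3 total=41
k=8 load=t8/9c comp=t7/9c wait=9 total=50
k=9 load=- comp=t8/4c wait=4 total=54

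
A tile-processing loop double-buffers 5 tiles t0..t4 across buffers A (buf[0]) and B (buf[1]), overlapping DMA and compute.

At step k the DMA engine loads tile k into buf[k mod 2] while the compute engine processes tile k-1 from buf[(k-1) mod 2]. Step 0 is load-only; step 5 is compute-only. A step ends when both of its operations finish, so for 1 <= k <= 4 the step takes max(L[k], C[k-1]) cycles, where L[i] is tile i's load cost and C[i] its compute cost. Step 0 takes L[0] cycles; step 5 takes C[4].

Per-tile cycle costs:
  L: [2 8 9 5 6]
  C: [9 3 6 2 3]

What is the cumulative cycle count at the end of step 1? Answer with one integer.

k=0 load=t0/2c comp=- wait=2 total=2
k=1 load=t1/8c comp=t0/9c wait=9 total=11
k=2 load=t2/9c comp=t1/3c wait=9 total=20
k=3 load=t3/5c comp=t2/6c wait=6 total=26
k=4 load=t4/6c comp=t3/2c wait=6 total=32
k=5 load=- comp=t4/3c wait=3 total=35

end_cycle[1] = 11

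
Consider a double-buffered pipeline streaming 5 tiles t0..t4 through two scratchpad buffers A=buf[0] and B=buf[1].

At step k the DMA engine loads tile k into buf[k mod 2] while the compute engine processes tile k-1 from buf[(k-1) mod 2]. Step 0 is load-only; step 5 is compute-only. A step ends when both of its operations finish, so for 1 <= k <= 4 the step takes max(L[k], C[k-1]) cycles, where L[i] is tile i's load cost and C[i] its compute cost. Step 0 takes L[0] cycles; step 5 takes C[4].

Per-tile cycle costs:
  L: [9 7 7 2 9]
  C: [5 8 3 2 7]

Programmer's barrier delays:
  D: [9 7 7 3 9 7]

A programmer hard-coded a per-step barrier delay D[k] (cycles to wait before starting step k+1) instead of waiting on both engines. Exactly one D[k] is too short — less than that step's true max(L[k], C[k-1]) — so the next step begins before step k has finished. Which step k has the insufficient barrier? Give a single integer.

step 0: need L[0]=9 = 9; D[0]=9 ok
step 1: need max(L[1]=7,C[0]=5) = 7; D[1]=7 ok
step 2: need max(L[2]=7,C[1]=8) = 8; D[2]=7 SHORT
step 3: need max(L[3]=2,C[2]=3) = 3; D[3]=3 ok
step 4: need max(L[4]=9,C[3]=2) = 9; D[4]=9 ok
step 5: need C[4]=7 = 7; D[5]=7 ok

hazard at step 2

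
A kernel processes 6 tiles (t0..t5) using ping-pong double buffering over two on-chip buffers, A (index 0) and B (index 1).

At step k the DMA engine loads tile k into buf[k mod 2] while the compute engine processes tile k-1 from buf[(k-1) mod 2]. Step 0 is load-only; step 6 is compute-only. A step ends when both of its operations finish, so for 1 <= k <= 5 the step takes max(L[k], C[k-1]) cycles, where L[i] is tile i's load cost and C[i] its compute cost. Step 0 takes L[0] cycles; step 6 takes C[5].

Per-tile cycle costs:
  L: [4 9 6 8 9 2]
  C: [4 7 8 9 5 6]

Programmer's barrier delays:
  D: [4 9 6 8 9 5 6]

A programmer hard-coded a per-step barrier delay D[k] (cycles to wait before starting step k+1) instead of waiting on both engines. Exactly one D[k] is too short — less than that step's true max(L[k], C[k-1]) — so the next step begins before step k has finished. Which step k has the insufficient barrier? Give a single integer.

hazard at step 2

step 0: need L[0]=4 = 4; D[0]=4 ok
step 1: need max(L[1]=9,C[0]=4) = 9; D[1]=9 ok
step 2: need max(L[2]=6,C[1]=7) = 7; D[2]=6 SHORT
step 3: need max(L[3]=8,C[2]=8) = 8; D[3]=8 ok
step 4: need max(L[4]=9,C[3]=9) = 9; D[4]=9 ok
step 5: need max(L[5]=2,C[4]=5) = 5; D[5]=5 ok
step 6: need C[5]=6 = 6; D[6]=6 ok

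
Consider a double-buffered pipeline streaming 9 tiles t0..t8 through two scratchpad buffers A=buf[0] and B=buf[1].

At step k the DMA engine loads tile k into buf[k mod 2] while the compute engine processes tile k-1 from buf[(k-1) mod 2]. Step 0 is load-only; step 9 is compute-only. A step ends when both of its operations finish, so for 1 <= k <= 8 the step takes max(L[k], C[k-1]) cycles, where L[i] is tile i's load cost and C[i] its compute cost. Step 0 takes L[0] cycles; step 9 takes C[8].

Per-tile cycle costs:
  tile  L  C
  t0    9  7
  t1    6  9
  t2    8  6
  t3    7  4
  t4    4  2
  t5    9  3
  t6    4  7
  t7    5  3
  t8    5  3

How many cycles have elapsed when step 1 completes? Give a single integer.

end_cycle[1] = 16

step 0: L[0]=9 → dur=9, Σ=9 | A=load:t0 B=idle [load-only]
step 1: L[1]=6 C[0]=7 → dur=7, Σ=16 | A=compute:t0 B=load:t1 [compute-bound]
step 2: L[2]=8 C[1]=9 → dur=9, Σ=25 | A=load:t2 B=compute:t1 [compute-bound]
step 3: L[3]=7 C[2]=6 → dur=7, Σ=32 | A=compute:t2 B=load:t3 [load-bound]
step 4: L[4]=4 C[3]=4 → dur=4, Σ=36 | A=load:t4 B=compute:t3 [tied]
step 5: L[5]=9 C[4]=2 → dur=9, Σ=45 | A=compute:t4 B=load:t5 [load-bound]
step 6: L[6]=4 C[5]=3 → dur=4, Σ=49 | A=load:t6 B=compute:t5 [load-bound]
step 7: L[7]=5 C[6]=7 → dur=7, Σ=56 | A=compute:t6 B=load:t7 [compute-bound]
step 8: L[8]=5 C[7]=3 → dur=5, Σ=61 | A=load:t8 B=compute:t7 [load-bound]
step 9: C[8]=3 → dur=3, Σ=64 | A=compute:t8 B=idle [compute-only]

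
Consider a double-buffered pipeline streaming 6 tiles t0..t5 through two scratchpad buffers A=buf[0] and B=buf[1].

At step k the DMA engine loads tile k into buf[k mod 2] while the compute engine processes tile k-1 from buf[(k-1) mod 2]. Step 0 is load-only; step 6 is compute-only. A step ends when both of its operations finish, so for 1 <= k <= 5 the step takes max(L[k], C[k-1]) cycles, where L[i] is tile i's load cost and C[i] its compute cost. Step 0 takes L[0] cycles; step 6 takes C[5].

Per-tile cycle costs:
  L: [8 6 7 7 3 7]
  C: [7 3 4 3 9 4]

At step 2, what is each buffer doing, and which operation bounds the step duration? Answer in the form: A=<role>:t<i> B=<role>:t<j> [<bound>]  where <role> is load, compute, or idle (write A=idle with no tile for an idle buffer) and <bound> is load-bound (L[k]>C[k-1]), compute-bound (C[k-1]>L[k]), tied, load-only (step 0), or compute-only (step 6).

step 2: A=load:t2 B=compute:t1 [load-bound]

k=0 load=t0/8c comp=- wait=8 total=8
k=1 load=t1/6c comp=t0/7c wait=7 total=15
k=2 load=t2/7c comp=t1/3c wait=7 total=22
k=3 load=t3/7c comp=t2/4c wait=7 total=29
k=4 load=t4/3c comp=t3/3c wait=3 total=32
k=5 load=t5/7c comp=t4/9c wait=9 total=41
k=6 load=- comp=t5/4c wait=4 total=45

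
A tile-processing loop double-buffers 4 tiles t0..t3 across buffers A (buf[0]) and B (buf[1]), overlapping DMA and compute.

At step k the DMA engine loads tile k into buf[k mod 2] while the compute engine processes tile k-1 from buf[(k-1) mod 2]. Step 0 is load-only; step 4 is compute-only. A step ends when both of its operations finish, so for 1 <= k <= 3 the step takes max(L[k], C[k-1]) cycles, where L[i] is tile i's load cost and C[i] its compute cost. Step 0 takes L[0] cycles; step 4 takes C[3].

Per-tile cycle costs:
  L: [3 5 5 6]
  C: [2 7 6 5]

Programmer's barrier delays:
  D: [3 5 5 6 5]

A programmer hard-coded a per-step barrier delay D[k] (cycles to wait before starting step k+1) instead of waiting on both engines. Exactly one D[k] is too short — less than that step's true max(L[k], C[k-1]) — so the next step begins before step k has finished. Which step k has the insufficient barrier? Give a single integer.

hazard at step 2

step 0: need L[0]=3 = 3; D[0]=3 ok
step 1: need max(L[1]=5,C[0]=2) = 5; D[1]=5 ok
step 2: need max(L[2]=5,C[1]=7) = 7; D[2]=5 SHORT
step 3: need max(L[3]=6,C[2]=6) = 6; D[3]=6 ok
step 4: need C[3]=5 = 5; D[4]=5 ok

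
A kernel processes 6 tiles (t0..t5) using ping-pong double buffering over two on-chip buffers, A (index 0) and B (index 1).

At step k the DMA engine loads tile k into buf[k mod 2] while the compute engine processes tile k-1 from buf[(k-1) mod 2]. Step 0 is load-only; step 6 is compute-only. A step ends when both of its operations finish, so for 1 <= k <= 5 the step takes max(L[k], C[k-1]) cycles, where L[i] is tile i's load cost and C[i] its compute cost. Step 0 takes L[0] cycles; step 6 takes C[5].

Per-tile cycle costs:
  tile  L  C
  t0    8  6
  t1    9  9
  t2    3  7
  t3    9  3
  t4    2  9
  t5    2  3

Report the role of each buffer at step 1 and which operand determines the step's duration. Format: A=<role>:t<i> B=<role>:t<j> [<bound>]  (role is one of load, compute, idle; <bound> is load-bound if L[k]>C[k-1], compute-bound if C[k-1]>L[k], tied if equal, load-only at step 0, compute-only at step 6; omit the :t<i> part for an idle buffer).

step 1: A=compute:t0 B=load:t1 [load-bound]

step 0: L[0]=8 → dur=8, Σ=8 | A=load:t0 B=idle [load-only]
step 1: L[1]=9 C[0]=6 → dur=9, Σ=17 | A=compute:t0 B=load:t1 [load-bound]
step 2: L[2]=3 C[1]=9 → dur=9, Σ=26 | A=load:t2 B=compute:t1 [compute-bound]
step 3: L[3]=9 C[2]=7 → dur=9, Σ=35 | A=compute:t2 B=load:t3 [load-bound]
step 4: L[4]=2 C[3]=3 → dur=3, Σ=38 | A=load:t4 B=compute:t3 [compute-bound]
step 5: L[5]=2 C[4]=9 → dur=9, Σ=47 | A=compute:t4 B=load:t5 [compute-bound]
step 6: C[5]=3 → dur=3, Σ=50 | A=idle B=compute:t5 [compute-only]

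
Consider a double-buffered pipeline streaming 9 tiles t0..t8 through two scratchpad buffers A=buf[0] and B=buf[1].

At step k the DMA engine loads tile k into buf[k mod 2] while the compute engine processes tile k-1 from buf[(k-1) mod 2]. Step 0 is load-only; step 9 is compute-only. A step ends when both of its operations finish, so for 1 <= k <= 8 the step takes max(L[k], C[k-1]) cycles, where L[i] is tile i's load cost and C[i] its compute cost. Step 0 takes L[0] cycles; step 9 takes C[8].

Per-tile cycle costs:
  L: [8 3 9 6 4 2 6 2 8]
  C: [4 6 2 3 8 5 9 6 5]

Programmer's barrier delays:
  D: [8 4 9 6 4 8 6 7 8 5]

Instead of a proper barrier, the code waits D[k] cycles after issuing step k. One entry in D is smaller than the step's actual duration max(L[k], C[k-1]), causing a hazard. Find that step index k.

hazard at step 7

k=0 barrier L[0]=8→8c, D[0]=8 ok
k=1 barrier max(L[1]=3,C[0]=4)→4c, D[1]=4 ok
k=2 barrier max(L[2]=9,C[1]=6)→9c, D[2]=9 ok
k=3 barrier max(L[3]=6,C[2]=2)→6c, D[3]=6 ok
k=4 barrier max(L[4]=4,C[3]=3)→4c, D[4]=4 ok
k=5 barrier max(L[5]=2,C[4]=8)→8c, D[5]=8 ok
k=6 barrier max(L[6]=6,C[5]=5)→6c, D[6]=6 ok
k=7 barrier max(L[7]=2,C[6]=9)→9c, D[7]=7 SHORT
k=8 barrier max(L[8]=8,C[7]=6)→8c, D[8]=8 ok
k=9 barrier C[8]=5→5c, D[9]=5 ok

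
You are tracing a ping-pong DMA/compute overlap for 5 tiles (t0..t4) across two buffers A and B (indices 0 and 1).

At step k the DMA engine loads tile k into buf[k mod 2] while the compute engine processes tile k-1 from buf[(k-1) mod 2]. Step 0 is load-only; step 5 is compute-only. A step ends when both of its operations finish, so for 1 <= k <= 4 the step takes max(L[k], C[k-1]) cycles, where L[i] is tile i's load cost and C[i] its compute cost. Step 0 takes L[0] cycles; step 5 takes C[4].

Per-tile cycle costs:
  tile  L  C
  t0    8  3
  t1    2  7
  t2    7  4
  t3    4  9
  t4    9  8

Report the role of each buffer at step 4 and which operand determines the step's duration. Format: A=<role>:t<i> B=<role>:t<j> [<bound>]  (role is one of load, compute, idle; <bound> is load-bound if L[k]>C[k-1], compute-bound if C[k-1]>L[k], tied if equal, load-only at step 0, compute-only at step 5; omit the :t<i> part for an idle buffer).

step 4: A=load:t4 B=compute:t3 [tied]

step 0: L[0]=8 → dur=8, Σ=8 | A=load:t0 B=idle [load-only]
step 1: L[1]=2 C[0]=3 → dur=3, Σ=11 | A=compute:t0 B=load:t1 [compute-bound]
step 2: L[2]=7 C[1]=7 → dur=7, Σ=18 | A=load:t2 B=compute:t1 [tied]
step 3: L[3]=4 C[2]=4 → dur=4, Σ=22 | A=compute:t2 B=load:t3 [tied]
step 4: L[4]=9 C[3]=9 → dur=9, Σ=31 | A=load:t4 B=compute:t3 [tied]
step 5: C[4]=8 → dur=8, Σ=39 | A=compute:t4 B=idle [compute-only]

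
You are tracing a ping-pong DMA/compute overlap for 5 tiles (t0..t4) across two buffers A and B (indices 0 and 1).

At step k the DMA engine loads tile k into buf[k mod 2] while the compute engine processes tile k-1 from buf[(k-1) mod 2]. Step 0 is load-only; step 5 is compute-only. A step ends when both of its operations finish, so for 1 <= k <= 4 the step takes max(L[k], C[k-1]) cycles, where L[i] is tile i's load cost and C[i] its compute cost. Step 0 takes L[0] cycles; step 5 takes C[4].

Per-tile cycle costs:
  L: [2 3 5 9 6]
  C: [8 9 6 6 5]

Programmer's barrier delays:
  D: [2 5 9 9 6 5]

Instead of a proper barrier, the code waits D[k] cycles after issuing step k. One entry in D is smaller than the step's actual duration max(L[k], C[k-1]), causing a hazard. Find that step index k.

k=0 barrier L[0]=2→2c, D[0]=2 ok
k=1 barrier max(L[1]=3,C[0]=8)→8c, D[1]=5 SHORT
k=2 barrier max(L[2]=5,C[1]=9)→9c, D[2]=9 ok
k=3 barrier max(L[3]=9,C[2]=6)→9c, D[3]=9 ok
k=4 barrier max(L[4]=6,C[3]=6)→6c, D[4]=6 ok
k=5 barrier C[4]=5→5c, D[5]=5 ok

hazard at step 1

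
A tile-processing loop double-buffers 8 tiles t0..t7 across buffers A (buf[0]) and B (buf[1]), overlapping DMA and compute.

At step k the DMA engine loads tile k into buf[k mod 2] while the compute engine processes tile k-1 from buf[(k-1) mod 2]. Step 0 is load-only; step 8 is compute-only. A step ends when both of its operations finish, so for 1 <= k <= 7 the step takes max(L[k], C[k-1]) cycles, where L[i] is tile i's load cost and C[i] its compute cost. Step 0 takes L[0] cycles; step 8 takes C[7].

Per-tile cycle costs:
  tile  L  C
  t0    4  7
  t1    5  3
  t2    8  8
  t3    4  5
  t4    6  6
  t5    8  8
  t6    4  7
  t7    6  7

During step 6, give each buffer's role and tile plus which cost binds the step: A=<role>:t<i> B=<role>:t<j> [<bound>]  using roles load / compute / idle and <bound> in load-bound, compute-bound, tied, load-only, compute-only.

step 6: A=load:t6 B=compute:t5 [compute-bound]

[0] DMA t0→A (4c) ∥ CU idle ⇒ 4c, clock 4
[1] DMA t1→B (5c) ∥ CU A:t0 (7c) ⇒ 7c, clock 11
[2] DMA t2→A (8c) ∥ CU B:t1 (3c) ⇒ 8c, clock 19
[3] DMA t3→B (4c) ∥ CU A:t2 (8c) ⇒ 8c, clock 27
[4] DMA t4→A (6c) ∥ CU B:t3 (5c) ⇒ 6c, clock 33
[5] DMA t5→B (8c) ∥ CU A:t4 (6c) ⇒ 8c, clock 41
[6] DMA t6→A (4c) ∥ CU B:t5 (8c) ⇒ 8c, clock 49
[7] DMA t7→B (6c) ∥ CU A:t6 (7c) ⇒ 7c, clock 56
[8] DMA idle ∥ CU B:t7 (7c) ⇒ 7c, clock 63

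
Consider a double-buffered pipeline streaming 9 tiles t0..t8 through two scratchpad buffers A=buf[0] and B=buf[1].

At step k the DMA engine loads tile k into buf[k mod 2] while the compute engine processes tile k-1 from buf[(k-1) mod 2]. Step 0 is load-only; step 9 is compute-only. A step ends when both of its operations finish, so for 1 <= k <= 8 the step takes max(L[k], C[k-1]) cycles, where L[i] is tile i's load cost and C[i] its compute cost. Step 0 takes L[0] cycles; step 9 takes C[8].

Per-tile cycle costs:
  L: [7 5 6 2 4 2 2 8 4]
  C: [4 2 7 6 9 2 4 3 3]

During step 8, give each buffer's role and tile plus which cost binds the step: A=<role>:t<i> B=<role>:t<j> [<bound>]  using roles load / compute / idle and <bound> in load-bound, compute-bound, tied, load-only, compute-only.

  0. 7=7c; end=7; A:t0 B:-
  1. max(5,4)=5c; end=12; A:t0 B:t1
  2. max(6,2)=6c; end=18; A:t2 B:t1
  3. max(2,7)=7c; end=25; A:t2 B:t3
  4. max(4,6)=6c; end=31; A:t4 B:t3
  5. max(2,9)=9c; end=40; A:t4 B:t5
  6. max(2,2)=2c; end=42; A:t6 B:t5
  7. max(8,4)=8c; end=50; A:t6 B:t7
  8. max(4,3)=4c; end=54; A:t8 B:t7
  9. 3=3c; end=57; A:t8 B:t7

step 8: A=load:t8 B=compute:t7 [load-bound]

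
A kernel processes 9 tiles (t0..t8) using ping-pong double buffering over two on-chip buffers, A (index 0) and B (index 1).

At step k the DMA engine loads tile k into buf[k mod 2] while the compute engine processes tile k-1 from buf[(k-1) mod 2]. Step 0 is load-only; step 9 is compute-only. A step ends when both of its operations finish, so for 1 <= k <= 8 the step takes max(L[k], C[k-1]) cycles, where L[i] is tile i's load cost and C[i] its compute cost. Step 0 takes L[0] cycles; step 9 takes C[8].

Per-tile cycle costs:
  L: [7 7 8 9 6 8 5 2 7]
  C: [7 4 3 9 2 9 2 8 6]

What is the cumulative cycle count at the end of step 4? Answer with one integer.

[0] DMA t0→A (7c) ∥ CU idle ⇒ 7c, clock 7
[1] DMA t1→B (7c) ∥ CU A:t0 (7c) ⇒ 7c, clock 14
[2] DMA t2→A (8c) ∥ CU B:t1 (4c) ⇒ 8c, clock 22
[3] DMA t3→B (9c) ∥ CU A:t2 (3c) ⇒ 9c, clock 31
[4] DMA t4→A (6c) ∥ CU B:t3 (9c) ⇒ 9c, clock 40
[5] DMA t5→B (8c) ∥ CU A:t4 (2c) ⇒ 8c, clock 48
[6] DMA t6→A (5c) ∥ CU B:t5 (9c) ⇒ 9c, clock 57
[7] DMA t7→B (2c) ∥ CU A:t6 (2c) ⇒ 2c, clock 59
[8] DMA t8→A (7c) ∥ CU B:t7 (8c) ⇒ 8c, clock 67
[9] DMA idle ∥ CU A:t8 (6c) ⇒ 6c, clock 73

end_cycle[4] = 40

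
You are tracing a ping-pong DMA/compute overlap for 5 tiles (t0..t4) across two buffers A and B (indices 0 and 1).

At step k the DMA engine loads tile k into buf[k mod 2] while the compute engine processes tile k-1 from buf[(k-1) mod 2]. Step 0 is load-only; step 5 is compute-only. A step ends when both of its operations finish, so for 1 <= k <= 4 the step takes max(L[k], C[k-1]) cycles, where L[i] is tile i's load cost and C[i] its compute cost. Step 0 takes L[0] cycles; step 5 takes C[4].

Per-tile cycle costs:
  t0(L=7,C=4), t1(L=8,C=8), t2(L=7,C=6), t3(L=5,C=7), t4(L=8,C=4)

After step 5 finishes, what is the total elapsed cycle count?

k=0 load=t0/7c comp=- wait=7 total=7
k=1 load=t1/8c comp=t0/4c wait=8 total=15
k=2 load=t2/7c comp=t1/8c wait=8 total=23
k=3 load=t3/5c comp=t2/6c wait=6 total=29
k=4 load=t4/8c comp=t3/7c wait=8 total=37
k=5 load=- comp=t4/4c wait=4 total=41

end_cycle[5] = 41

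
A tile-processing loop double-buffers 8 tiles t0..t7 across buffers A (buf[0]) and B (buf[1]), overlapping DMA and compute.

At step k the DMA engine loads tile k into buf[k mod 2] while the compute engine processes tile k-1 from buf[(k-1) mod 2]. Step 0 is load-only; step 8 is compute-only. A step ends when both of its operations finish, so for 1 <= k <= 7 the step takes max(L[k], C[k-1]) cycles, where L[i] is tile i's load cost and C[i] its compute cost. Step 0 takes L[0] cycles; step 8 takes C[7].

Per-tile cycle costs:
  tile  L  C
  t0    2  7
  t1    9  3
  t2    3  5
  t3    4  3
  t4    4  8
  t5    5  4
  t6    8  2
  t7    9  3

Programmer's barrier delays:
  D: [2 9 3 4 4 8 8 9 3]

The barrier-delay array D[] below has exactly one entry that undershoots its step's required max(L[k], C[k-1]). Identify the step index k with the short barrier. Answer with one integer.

hazard at step 3

k=0 barrier L[0]=2→2c, D[0]=2 ok
k=1 barrier max(L[1]=9,C[0]=7)→9c, D[1]=9 ok
k=2 barrier max(L[2]=3,C[1]=3)→3c, D[2]=3 ok
k=3 barrier max(L[3]=4,C[2]=5)→5c, D[3]=4 SHORT
k=4 barrier max(L[4]=4,C[3]=3)→4c, D[4]=4 ok
k=5 barrier max(L[5]=5,C[4]=8)→8c, D[5]=8 ok
k=6 barrier max(L[6]=8,C[5]=4)→8c, D[6]=8 ok
k=7 barrier max(L[7]=9,C[6]=2)→9c, D[7]=9 ok
k=8 barrier C[7]=3→3c, D[8]=3 ok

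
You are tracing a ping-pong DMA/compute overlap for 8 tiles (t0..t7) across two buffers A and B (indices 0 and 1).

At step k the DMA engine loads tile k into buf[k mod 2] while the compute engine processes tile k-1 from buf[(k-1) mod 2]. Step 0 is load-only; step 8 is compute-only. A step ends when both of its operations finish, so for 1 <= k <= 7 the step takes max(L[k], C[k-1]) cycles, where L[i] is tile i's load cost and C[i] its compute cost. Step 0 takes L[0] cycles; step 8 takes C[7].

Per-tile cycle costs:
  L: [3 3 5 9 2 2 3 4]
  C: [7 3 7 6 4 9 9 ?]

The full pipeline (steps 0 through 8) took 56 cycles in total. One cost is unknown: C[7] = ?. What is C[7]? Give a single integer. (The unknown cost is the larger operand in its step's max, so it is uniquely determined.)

C[7] = 4

step 0 | dur = L[0]=3 = 3
step 1 | dur = max(L[1]=3, C[0]=7) = 7
step 2 | dur = max(L[2]=5, C[1]=3) = 5
step 3 | dur = max(L[3]=9, C[2]=7) = 9
step 4 | dur = max(L[4]=2, C[3]=6) = 6
step 5 | dur = max(L[5]=2, C[4]=4) = 4
step 6 | dur = max(L[6]=3, C[5]=9) = 9
step 7 | dur = max(L[7]=4, C[6]=9) = 9
step 8 | dur = C[7]=? = C[7]  (unknown; binding)
sum of known step durations = 52
dur[8] = total - known = 56 - 52 = 4
C[7] is the binding max in step 8, so C[7] = dur[8] = 4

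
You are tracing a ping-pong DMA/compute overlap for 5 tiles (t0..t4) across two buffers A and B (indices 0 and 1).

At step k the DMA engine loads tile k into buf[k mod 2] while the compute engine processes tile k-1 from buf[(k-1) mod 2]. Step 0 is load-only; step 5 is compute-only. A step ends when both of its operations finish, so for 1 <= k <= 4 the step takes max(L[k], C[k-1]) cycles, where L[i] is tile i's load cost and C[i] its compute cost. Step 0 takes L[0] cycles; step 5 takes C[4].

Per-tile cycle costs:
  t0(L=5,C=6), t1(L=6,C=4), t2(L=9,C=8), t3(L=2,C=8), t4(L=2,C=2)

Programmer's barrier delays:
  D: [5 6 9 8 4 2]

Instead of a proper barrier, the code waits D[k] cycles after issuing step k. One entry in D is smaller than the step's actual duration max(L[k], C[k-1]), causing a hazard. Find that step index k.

hazard at step 4

step 0: need L[0]=5 = 5; D[0]=5 ok
step 1: need max(L[1]=6,C[0]=6) = 6; D[1]=6 ok
step 2: need max(L[2]=9,C[1]=4) = 9; D[2]=9 ok
step 3: need max(L[3]=2,C[2]=8) = 8; D[3]=8 ok
step 4: need max(L[4]=2,C[3]=8) = 8; D[4]=4 SHORT
step 5: need C[4]=2 = 2; D[5]=2 ok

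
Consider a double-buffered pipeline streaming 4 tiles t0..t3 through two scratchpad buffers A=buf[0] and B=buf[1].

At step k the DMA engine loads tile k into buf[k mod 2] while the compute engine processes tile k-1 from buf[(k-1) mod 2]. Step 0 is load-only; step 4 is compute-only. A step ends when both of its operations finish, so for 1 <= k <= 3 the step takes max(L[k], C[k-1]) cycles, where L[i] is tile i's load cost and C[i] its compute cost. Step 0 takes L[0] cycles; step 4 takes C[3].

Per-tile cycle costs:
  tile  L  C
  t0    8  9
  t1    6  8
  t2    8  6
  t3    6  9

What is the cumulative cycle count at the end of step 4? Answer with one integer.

end_cycle[4] = 40

step 0: L[0]=8 → dur=8, Σ=8 | A=load:t0 B=idle [load-only]
step 1: L[1]=6 C[0]=9 → dur=9, Σ=17 | A=compute:t0 B=load:t1 [compute-bound]
step 2: L[2]=8 C[1]=8 → dur=8, Σ=25 | A=load:t2 B=compute:t1 [tied]
step 3: L[3]=6 C[2]=6 → dur=6, Σ=31 | A=compute:t2 B=load:t3 [tied]
step 4: C[3]=9 → dur=9, Σ=40 | A=idle B=compute:t3 [compute-only]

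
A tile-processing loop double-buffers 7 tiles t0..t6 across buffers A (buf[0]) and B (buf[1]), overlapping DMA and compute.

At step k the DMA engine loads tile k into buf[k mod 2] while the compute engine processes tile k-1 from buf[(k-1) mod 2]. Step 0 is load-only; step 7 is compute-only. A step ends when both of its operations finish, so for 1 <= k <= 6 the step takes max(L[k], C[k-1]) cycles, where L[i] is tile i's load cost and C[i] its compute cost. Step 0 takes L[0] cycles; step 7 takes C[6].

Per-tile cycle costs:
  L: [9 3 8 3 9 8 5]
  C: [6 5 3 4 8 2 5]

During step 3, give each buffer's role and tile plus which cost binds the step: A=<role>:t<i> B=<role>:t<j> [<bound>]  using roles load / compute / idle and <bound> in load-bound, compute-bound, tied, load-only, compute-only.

step 3: A=compute:t2 B=load:t3 [tied]

step 0: L[0]=9 → dur=9, Σ=9 | A=load:t0 B=idle [load-only]
step 1: L[1]=3 C[0]=6 → dur=6, Σ=15 | A=compute:t0 B=load:t1 [compute-bound]
step 2: L[2]=8 C[1]=5 → dur=8, Σ=23 | A=load:t2 B=compute:t1 [load-bound]
step 3: L[3]=3 C[2]=3 → dur=3, Σ=26 | A=compute:t2 B=load:t3 [tied]
step 4: L[4]=9 C[3]=4 → dur=9, Σ=35 | A=load:t4 B=compute:t3 [load-bound]
step 5: L[5]=8 C[4]=8 → dur=8, Σ=43 | A=compute:t4 B=load:t5 [tied]
step 6: L[6]=5 C[5]=2 → dur=5, Σ=48 | A=load:t6 B=compute:t5 [load-bound]
step 7: C[6]=5 → dur=5, Σ=53 | A=compute:t6 B=idle [compute-only]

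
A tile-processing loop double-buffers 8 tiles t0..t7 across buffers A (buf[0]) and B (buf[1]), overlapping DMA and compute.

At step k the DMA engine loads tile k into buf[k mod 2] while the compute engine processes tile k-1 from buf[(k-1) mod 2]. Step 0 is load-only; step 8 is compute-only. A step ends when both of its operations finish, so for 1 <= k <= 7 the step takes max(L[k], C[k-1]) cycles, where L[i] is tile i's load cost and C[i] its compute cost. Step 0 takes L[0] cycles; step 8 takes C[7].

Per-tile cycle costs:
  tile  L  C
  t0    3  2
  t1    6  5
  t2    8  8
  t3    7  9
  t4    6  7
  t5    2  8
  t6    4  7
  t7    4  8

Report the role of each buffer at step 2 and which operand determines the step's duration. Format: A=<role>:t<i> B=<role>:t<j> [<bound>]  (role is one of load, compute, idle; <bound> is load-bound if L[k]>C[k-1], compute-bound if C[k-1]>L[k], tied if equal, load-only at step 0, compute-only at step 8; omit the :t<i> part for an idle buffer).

k=0 load=t0/3c comp=- wait=3 total=3
k=1 load=t1/6c comp=t0/2c wait=6 total=9
k=2 load=t2/8c comp=t1/5c wait=8 total=17
k=3 load=t3/7c comp=t2/8c wait=8 total=25
k=4 load=t4/6c comp=t3/9c wait=9 total=34
k=5 load=t5/2c comp=t4/7c wait=7 total=41
k=6 load=t6/4c comp=t5/8c wait=8 total=49
k=7 load=t7/4c comp=t6/7c wait=7 total=56
k=8 load=- comp=t7/8c wait=8 total=64

step 2: A=load:t2 B=compute:t1 [load-bound]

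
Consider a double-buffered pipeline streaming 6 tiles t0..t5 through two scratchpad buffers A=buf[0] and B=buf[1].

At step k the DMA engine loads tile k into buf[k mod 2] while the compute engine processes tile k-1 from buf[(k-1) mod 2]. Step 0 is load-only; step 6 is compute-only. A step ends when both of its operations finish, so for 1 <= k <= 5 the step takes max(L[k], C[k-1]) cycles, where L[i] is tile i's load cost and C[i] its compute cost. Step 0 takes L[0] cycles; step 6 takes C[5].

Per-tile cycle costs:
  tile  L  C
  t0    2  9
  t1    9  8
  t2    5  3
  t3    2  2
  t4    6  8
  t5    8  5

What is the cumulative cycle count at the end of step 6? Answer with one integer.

end_cycle[6] = 41

step 0: L[0]=2 → dur=2, Σ=2 | A=load:t0 B=idle [load-only]
step 1: L[1]=9 C[0]=9 → dur=9, Σ=11 | A=compute:t0 B=load:t1 [tied]
step 2: L[2]=5 C[1]=8 → dur=8, Σ=19 | A=load:t2 B=compute:t1 [compute-bound]
step 3: L[3]=2 C[2]=3 → dur=3, Σ=22 | A=compute:t2 B=load:t3 [compute-bound]
step 4: L[4]=6 C[3]=2 → dur=6, Σ=28 | A=load:t4 B=compute:t3 [load-bound]
step 5: L[5]=8 C[4]=8 → dur=8, Σ=36 | A=compute:t4 B=load:t5 [tied]
step 6: C[5]=5 → dur=5, Σ=41 | A=idle B=compute:t5 [compute-only]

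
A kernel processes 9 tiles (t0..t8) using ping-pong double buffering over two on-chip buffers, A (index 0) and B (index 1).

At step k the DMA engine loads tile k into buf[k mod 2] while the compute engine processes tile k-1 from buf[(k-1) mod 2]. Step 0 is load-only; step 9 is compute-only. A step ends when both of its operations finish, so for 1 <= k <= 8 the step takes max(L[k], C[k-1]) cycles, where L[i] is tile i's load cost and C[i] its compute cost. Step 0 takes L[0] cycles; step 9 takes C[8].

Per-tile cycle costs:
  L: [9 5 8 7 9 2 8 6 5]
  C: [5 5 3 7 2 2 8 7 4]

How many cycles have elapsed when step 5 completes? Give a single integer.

  0. 9=9c; end=9; A:t0 B:-
  1. max(5,5)=5c; end=14; A:t0 B:t1
  2. max(8,5)=8c; end=22; A:t2 B:t1
  3. max(7,3)=7c; end=29; A:t2 B:t3
  4. max(9,7)=9c; end=38; A:t4 B:t3
  5. max(2,2)=2c; end=40; A:t4 B:t5
  6. max(8,2)=8c; end=48; A:t6 B:t5
  7. max(6,8)=8c; end=56; A:t6 B:t7
  8. max(5,7)=7c; end=63; A:t8 B:t7
  9. 4=4c; end=67; A:t8 B:t7

end_cycle[5] = 40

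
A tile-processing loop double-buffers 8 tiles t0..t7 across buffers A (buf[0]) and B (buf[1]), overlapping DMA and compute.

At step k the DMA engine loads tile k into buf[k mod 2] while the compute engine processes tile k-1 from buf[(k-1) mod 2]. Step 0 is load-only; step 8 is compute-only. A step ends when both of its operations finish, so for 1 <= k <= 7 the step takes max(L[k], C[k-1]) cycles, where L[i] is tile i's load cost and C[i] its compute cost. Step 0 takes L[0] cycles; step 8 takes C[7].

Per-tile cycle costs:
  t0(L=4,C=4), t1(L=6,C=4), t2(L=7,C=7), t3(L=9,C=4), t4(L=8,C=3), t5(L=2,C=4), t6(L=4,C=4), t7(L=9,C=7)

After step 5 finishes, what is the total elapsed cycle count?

end_cycle[5] = 37

step 0: L[0]=4 → dur=4, Σ=4 | A=load:t0 B=idle [load-only]
step 1: L[1]=6 C[0]=4 → dur=6, Σ=10 | A=compute:t0 B=load:t1 [load-bound]
step 2: L[2]=7 C[1]=4 → dur=7, Σ=17 | A=load:t2 B=compute:t1 [load-bound]
step 3: L[3]=9 C[2]=7 → dur=9, Σ=26 | A=compute:t2 B=load:t3 [load-bound]
step 4: L[4]=8 C[3]=4 → dur=8, Σ=34 | A=load:t4 B=compute:t3 [load-bound]
step 5: L[5]=2 C[4]=3 → dur=3, Σ=37 | A=compute:t4 B=load:t5 [compute-bound]
step 6: L[6]=4 C[5]=4 → dur=4, Σ=41 | A=load:t6 B=compute:t5 [tied]
step 7: L[7]=9 C[6]=4 → dur=9, Σ=50 | A=compute:t6 B=load:t7 [load-bound]
step 8: C[7]=7 → dur=7, Σ=57 | A=idle B=compute:t7 [compute-only]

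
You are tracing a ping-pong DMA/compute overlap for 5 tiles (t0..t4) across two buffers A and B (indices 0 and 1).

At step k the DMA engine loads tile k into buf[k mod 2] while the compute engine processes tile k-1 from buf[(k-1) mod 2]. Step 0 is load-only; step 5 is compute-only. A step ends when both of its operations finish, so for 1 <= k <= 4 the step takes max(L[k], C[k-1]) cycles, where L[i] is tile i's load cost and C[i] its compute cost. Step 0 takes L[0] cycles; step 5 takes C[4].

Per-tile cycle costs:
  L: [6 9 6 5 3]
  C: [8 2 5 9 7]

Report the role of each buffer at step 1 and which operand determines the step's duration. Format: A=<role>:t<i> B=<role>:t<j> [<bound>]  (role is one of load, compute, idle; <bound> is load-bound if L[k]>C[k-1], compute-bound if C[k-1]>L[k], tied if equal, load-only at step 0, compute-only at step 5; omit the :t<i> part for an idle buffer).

  0. 6=6c; end=6; A:t0 B:-
  1. max(9,8)=9c; end=15; A:t0 B:t1
  2. max(6,2)=6c; end=21; A:t2 B:t1
  3. max(5,5)=5c; end=26; A:t2 B:t3
  4. max(3,9)=9c; end=35; A:t4 B:t3
  5. 7=7c; end=42; A:t4 B:t3

step 1: A=compute:t0 B=load:t1 [load-bound]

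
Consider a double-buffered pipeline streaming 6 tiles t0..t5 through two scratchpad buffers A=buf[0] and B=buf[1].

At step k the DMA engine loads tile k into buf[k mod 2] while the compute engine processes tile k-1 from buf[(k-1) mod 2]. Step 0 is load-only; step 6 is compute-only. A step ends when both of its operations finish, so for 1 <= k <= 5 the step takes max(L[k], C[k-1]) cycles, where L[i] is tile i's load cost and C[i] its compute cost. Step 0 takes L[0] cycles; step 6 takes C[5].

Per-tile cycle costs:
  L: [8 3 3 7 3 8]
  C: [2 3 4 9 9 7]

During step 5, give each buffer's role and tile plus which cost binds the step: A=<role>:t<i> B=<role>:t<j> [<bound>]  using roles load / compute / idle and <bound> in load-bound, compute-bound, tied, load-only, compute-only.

step 5: A=compute:t4 B=load:t5 [compute-bound]

k=0 load=t0/8c comp=- wait=8 total=8
k=1 load=t1/3c comp=t0/2c wait=3 total=11
k=2 load=t2/3c comp=t1/3c wait=3 total=14
k=3 load=t3/7c comp=t2/4c wait=7 total=21
k=4 load=t4/3c comp=t3/9c wait=9 total=30
k=5 load=t5/8c comp=t4/9c wait=9 total=39
k=6 load=- comp=t5/7c wait=7 total=46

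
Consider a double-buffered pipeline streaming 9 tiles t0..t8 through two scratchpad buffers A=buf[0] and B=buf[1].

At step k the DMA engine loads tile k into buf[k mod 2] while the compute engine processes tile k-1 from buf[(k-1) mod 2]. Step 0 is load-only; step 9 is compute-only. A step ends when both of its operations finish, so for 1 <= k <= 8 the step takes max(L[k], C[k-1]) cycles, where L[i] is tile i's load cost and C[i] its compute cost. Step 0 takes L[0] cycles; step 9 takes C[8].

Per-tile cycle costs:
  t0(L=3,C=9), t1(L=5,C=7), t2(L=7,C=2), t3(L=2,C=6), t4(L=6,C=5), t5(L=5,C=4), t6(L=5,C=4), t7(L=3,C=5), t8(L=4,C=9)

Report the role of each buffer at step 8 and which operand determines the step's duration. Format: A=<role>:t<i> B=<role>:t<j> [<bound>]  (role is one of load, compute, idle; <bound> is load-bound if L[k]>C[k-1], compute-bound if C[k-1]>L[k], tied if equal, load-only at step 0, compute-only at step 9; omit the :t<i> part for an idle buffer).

step 0: L[0]=3 → dur=3, Σ=3 | A=load:t0 B=idle [load-only]
step 1: L[1]=5 C[0]=9 → dur=9, Σ=12 | A=compute:t0 B=load:t1 [compute-bound]
step 2: L[2]=7 C[1]=7 → dur=7, Σ=19 | A=load:t2 B=compute:t1 [tied]
step 3: L[3]=2 C[2]=2 → dur=2, Σ=21 | A=compute:t2 B=load:t3 [tied]
step 4: L[4]=6 C[3]=6 → dur=6, Σ=27 | A=load:t4 B=compute:t3 [tied]
step 5: L[5]=5 C[4]=5 → dur=5, Σ=32 | A=compute:t4 B=load:t5 [tied]
step 6: L[6]=5 C[5]=4 → dur=5, Σ=37 | A=load:t6 B=compute:t5 [load-bound]
step 7: L[7]=3 C[6]=4 → dur=4, Σ=41 | A=compute:t6 B=load:t7 [compute-bound]
step 8: L[8]=4 C[7]=5 → dur=5, Σ=46 | A=load:t8 B=compute:t7 [compute-bound]
step 9: C[8]=9 → dur=9, Σ=55 | A=compute:t8 B=idle [compute-only]

step 8: A=load:t8 B=compute:t7 [compute-bound]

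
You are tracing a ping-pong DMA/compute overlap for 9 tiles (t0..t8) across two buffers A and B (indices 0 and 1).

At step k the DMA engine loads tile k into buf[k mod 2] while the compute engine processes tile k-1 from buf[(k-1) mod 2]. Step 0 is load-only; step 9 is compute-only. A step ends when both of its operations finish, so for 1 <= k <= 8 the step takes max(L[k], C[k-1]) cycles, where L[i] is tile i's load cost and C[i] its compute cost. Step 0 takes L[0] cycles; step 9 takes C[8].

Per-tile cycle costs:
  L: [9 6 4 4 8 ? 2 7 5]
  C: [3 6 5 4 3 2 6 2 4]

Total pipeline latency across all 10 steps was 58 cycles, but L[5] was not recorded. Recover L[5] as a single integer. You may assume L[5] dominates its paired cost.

L[5] = 6

step 0: dur = L[0]=9 = 9
step 1: dur = max(L[1]=6, C[0]=3) = 6
step 2: dur = max(L[2]=4, C[1]=6) = 6
step 3: dur = max(L[3]=4, C[2]=5) = 5
step 4: dur = max(L[4]=8, C[3]=4) = 8
step 5: dur = max(L[5]=?, C[4]=3) = L[5]  (unknown; binding)
step 6: dur = max(L[6]=2, C[5]=2) = 2
step 7: dur = max(L[7]=7, C[6]=6) = 7
step 8: dur = max(L[8]=5, C[7]=2) = 5
step 9: dur = C[8]=4 = 4
sum of known step durations = 52
dur[5] = total - known = 58 - 52 = 6
L[5] is the binding max in step 5, so L[5] = dur[5] = 6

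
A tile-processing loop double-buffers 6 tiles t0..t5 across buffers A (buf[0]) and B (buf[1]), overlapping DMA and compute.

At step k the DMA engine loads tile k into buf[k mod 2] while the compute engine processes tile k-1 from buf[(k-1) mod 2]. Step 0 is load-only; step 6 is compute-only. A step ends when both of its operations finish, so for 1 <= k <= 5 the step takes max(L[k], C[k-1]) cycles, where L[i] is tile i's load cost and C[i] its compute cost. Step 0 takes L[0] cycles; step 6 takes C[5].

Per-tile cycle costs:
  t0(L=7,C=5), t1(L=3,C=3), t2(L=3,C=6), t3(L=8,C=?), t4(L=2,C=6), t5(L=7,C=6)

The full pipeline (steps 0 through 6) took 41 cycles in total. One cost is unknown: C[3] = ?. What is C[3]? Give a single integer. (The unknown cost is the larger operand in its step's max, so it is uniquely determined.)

C[3] = 5

step 0 → dur = L[0]=7 = 7
step 1 → dur = max(L[1]=3, C[0]=5) = 5
step 2 → dur = max(L[2]=3, C[1]=3) = 3
step 3 → dur = max(L[3]=8, C[2]=6) = 8
step 4 → dur = max(L[4]=2, C[3]=?) = C[3]  (unknown; binding)
step 5 → dur = max(L[5]=7, C[4]=6) = 7
step 6 → dur = C[5]=6 = 6
sum of known step durations = 36
dur[4] = total - known = 41 - 36 = 5
C[3] is the binding max in step 4, so C[3] = dur[4] = 5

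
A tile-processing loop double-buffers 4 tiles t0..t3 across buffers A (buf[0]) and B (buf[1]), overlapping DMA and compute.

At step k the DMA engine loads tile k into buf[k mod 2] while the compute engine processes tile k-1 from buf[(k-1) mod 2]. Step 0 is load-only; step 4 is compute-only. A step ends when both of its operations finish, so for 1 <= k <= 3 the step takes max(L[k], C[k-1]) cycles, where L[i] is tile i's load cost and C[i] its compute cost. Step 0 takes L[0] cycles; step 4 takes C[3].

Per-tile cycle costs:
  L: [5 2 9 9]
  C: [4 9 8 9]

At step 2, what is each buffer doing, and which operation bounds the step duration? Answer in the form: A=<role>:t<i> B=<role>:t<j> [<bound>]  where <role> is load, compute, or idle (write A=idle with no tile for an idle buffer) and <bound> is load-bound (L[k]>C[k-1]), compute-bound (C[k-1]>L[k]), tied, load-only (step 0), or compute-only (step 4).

[0] DMA t0→A (5c) ∥ CU idle ⇒ 5c, clock 5
[1] DMA t1→B (2c) ∥ CU A:t0 (4c) ⇒ 4c, clock 9
[2] DMA t2→A (9c) ∥ CU B:t1 (9c) ⇒ 9c, clock 18
[3] DMA t3→B (9c) ∥ CU A:t2 (8c) ⇒ 9c, clock 27
[4] DMA idle ∥ CU B:t3 (9c) ⇒ 9c, clock 36

step 2: A=load:t2 B=compute:t1 [tied]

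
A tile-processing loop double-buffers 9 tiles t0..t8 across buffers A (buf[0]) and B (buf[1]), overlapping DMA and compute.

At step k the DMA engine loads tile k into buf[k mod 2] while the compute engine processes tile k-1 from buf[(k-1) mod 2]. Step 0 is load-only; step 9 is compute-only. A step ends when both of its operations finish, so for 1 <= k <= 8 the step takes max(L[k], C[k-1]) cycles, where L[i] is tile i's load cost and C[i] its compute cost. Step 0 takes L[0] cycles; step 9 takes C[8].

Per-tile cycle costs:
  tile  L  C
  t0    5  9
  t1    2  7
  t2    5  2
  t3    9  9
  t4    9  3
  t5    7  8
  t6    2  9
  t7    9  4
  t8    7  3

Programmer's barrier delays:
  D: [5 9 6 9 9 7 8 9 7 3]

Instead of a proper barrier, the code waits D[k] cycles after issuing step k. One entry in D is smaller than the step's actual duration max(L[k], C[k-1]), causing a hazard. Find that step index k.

[0] required=L[0]=5=5 vs D=5 ok
[1] required=max(L[1]=2,C[0]=9)=9 vs D=9 ok
[2] required=max(L[2]=5,C[1]=7)=7 vs D=6 SHORT
[3] required=max(L[3]=9,C[2]=2)=9 vs D=9 ok
[4] required=max(L[4]=9,C[3]=9)=9 vs D=9 ok
[5] required=max(L[5]=7,C[4]=3)=7 vs D=7 ok
[6] required=max(L[6]=2,C[5]=8)=8 vs D=8 ok
[7] required=max(L[7]=9,C[6]=9)=9 vs D=9 ok
[8] required=max(L[8]=7,C[7]=4)=7 vs D=7 ok
[9] required=C[8]=3=3 vs D=3 ok

hazard at step 2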